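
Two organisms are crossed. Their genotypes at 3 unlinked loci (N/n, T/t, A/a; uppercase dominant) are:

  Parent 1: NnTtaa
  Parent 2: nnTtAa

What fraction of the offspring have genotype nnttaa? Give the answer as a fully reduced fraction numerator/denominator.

NnTtaa gametes: NTa×2, Nta×2, nTa×2, nta×2
nnTtAa gametes: nTA×2, nTa×2, ntA×2, nta×2
NnTtaa×nnTtAa grid (8·8=64): NnTTAa=4 NnTTaa=4 NnTtAa=8 NnTtaa=8 NnttAa=4 Nnttaa=4 nnTTAa=4 nnTTaa=4 nnTtAa=8 nnTtaa=8 nnttAa=4 nnttaa=4
nnttaa hits 4/64; gcd=4; 4÷4/64÷4 = 1/16

P(nnttaa) = 1/16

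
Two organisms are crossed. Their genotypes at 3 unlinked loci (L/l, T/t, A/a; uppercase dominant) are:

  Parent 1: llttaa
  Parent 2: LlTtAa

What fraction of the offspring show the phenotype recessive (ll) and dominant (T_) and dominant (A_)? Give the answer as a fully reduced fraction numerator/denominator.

llttaa gametes: lta×8
LlTtAa gametes: LTA×1, LTa×1, LtA×1, Lta×1, lTA×1, lTa×1, ltA×1, lta×1
llttaa×LlTtAa grid (8·8=64): LlTtAa=8 LlTtaa=8 LlttAa=8 Llttaa=8 llTtAa=8 llTtaa=8 llttAa=8 llttaa=8
ll T_ A_ hits 8/64; gcd=8; 8÷8/64÷8 = 1/8

P(ll T_ A_) = 1/8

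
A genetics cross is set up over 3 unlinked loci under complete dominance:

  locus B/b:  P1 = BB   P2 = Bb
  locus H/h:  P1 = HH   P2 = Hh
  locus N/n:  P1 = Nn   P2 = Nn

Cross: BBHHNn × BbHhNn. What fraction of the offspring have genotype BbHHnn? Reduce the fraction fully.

P(BbHHnn) = 1/16

BBHHNn gametes: BHN×4, BHn×4
BbHhNn gametes: BHN×1, BHn×1, BhN×1, Bhn×1, bHN×1, bHn×1, bhN×1, bhn×1
BBHHNn×BbHhNn grid (8·8=64): BBHHNN=4 BBHHNn=8 BBHHnn=4 BBHhNN=4 BBHhNn=8 BBHhnn=4 BbHHNN=4 BbHHNn=8 BbHHnn=4 BbHhNN=4 BbHhNn=8 BbHhnn=4
BbHHnn hits 4/64; gcd=4; 4÷4/64÷4 = 1/16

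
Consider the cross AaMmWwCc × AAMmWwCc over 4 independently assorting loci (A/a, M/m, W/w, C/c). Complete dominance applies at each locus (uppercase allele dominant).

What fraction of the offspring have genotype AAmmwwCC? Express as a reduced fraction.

P(AAmmwwCC) = 1/128

AaMmWwCc gametes: AMWC×1, AMWc×1, AMwC×1, AMwc×1, AmWC×1, AmWc×1, AmwC×1, Amwc×1, aMWC×1, aMWc×1, aMwC×1, aMwc×1, amWC×1, amWc×1, amwC×1, amwc×1
AAMmWwCc gametes: AMWC×2, AMWc×2, AMwC×2, AMwc×2, AmWC×2, AmWc×2, AmwC×2, Amwc×2
AaMmWwCc×AAMmWwCc grid (16·16=256): AAMMWWCC=2 AAMMWWCc=4 AAMMWWcc=2 AAMMWwCC=4 AAMMWwCc=8 AAMMWwcc=4 AAMMwwCC=2 AAMMwwCc=4 AAMMwwcc=2 AAMmWWCC=4 AAMmWWCc=8 AAMmWWcc=4 AAMmWwCC=8 AAMmWwCc=16 AAMmWwcc=8 AAMmwwCC=4 AAMmwwCc=8 AAMmwwcc=4 AAmmWWCC=2 AAmmWWCc=4 AAmmWWcc=2 AAmmWwCC=4 AAmmWwCc=8 AAmmWwcc=4 AAmmwwCC=2 AAmmwwCc=4 AAmmwwcc=2 AaMMWWCC=2 AaMMWWCc=4 AaMMWWcc=2 AaMMWwCC=4 AaMMWwCc=8 AaMMWwcc=4 AaMMwwCC=2 AaMMwwCc=4 AaMMwwcc=2 AaMmWWCC=4 AaMmWWCc=8 AaMmWWcc=4 AaMmWwCC=8 AaMmWwCc=16 AaMmWwcc=8 AaMmwwCC=4 AaMmwwCc=8 AaMmwwcc=4 AammWWCC=2 AammWWCc=4 AammWWcc=2 AammWwCC=4 AammWwCc=8 AammWwcc=4 AammwwCC=2 AammwwCc=4 Aammwwcc=2
AAmmwwCC hits 2/256; gcd=2; 2÷2/256÷2 = 1/128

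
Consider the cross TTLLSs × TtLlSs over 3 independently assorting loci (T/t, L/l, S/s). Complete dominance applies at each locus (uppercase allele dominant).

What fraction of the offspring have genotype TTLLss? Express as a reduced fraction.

TTLLSs gametes: TLS×4, TLs×4
TtLlSs gametes: TLS×1, TLs×1, TlS×1, Tls×1, tLS×1, tLs×1, tlS×1, tls×1
TTLLSs×TtLlSs grid (8·8=64): TTLLSS=4 TTLLSs=8 TTLLss=4 TTLlSS=4 TTLlSs=8 TTLlss=4 TtLLSS=4 TtLLSs=8 TtLLss=4 TtLlSS=4 TtLlSs=8 TtLlss=4
TTLLss hits 4/64; gcd=4; 4÷4/64÷4 = 1/16

P(TTLLss) = 1/16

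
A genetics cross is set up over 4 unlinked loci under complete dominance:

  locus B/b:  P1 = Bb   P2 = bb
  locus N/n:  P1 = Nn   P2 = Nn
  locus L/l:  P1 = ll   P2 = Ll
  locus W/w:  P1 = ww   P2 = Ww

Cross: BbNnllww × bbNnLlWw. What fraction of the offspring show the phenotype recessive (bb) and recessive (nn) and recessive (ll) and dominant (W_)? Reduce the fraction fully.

P(bb nn ll W_) = 1/32

BbNnllww gametes: BNlw×4, Bnlw×4, bNlw×4, bnlw×4
bbNnLlWw gametes: bNLW×2, bNLw×2, bNlW×2, bNlw×2, bnLW×2, bnLw×2, bnlW×2, bnlw×2
BbNnllww×bbNnLlWw grid (16·16=256): BbNNLlWw=8 BbNNLlww=8 BbNNllWw=8 BbNNllww=8 BbNnLlWw=16 BbNnLlww=16 BbNnllWw=16 BbNnllww=16 BbnnLlWw=8 BbnnLlww=8 BbnnllWw=8 Bbnnllww=8 bbNNLlWw=8 bbNNLlww=8 bbNNllWw=8 bbNNllww=8 bbNnLlWw=16 bbNnLlww=16 bbNnllWw=16 bbNnllww=16 bbnnLlWw=8 bbnnLlww=8 bbnnllWw=8 bbnnllww=8
bb nn ll W_ hits 8/256; gcd=8; 8÷8/256÷8 = 1/32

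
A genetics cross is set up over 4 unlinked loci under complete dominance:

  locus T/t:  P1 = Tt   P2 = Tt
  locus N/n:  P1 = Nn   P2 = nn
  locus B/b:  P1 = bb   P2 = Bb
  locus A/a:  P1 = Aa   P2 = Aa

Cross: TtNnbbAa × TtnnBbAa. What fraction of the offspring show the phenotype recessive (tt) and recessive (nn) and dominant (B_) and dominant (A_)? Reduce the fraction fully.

P(tt nn B_ A_) = 3/64

TtNnbbAa gametes: TNbA×2, TNba×2, TnbA×2, Tnba×2, tNbA×2, tNba×2, tnbA×2, tnba×2
TtnnBbAa gametes: TnBA×2, TnBa×2, TnbA×2, Tnba×2, tnBA×2, tnBa×2, tnbA×2, tnba×2
TtNnbbAa×TtnnBbAa grid (16·16=256): TTNnBbAA=4 TTNnBbAa=8 TTNnBbaa=4 TTNnbbAA=4 TTNnbbAa=8 TTNnbbaa=4 TTnnBbAA=4 TTnnBbAa=8 TTnnBbaa=4 TTnnbbAA=4 TTnnbbAa=8 TTnnbbaa=4 TtNnBbAA=8 TtNnBbAa=16 TtNnBbaa=8 TtNnbbAA=8 TtNnbbAa=16 TtNnbbaa=8 TtnnBbAA=8 TtnnBbAa=16 TtnnBbaa=8 TtnnbbAA=8 TtnnbbAa=16 Ttnnbbaa=8 ttNnBbAA=4 ttNnBbAa=8 ttNnBbaa=4 ttNnbbAA=4 ttNnbbAa=8 ttNnbbaa=4 ttnnBbAA=4 ttnnBbAa=8 ttnnBbaa=4 ttnnbbAA=4 ttnnbbAa=8 ttnnbbaa=4
tt nn B_ A_ hits 12/256; gcd=4; 12÷4/256÷4 = 3/64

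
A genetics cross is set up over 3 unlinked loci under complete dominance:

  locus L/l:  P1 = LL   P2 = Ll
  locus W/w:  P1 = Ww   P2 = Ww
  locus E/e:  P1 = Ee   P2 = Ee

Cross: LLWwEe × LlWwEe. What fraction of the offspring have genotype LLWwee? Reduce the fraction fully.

LLWwEe gametes: LWE×2, LWe×2, LwE×2, Lwe×2
LlWwEe gametes: LWE×1, LWe×1, LwE×1, Lwe×1, lWE×1, lWe×1, lwE×1, lwe×1
LLWwEe×LlWwEe grid (8·8=64): LLWWEE=2 LLWWEe=4 LLWWee=2 LLWwEE=4 LLWwEe=8 LLWwee=4 LLwwEE=2 LLwwEe=4 LLwwee=2 LlWWEE=2 LlWWEe=4 LlWWee=2 LlWwEE=4 LlWwEe=8 LlWwee=4 LlwwEE=2 LlwwEe=4 Llwwee=2
LLWwee hits 4/64; gcd=4; 4÷4/64÷4 = 1/16

P(LLWwee) = 1/16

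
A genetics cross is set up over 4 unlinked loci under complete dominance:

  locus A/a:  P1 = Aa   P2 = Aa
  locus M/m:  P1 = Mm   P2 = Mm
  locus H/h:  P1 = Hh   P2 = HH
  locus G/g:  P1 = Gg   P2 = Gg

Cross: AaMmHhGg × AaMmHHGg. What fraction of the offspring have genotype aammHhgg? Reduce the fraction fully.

AaMmHhGg gametes: AMHG×1, AMHg×1, AMhG×1, AMhg×1, AmHG×1, AmHg×1, AmhG×1, Amhg×1, aMHG×1, aMHg×1, aMhG×1, aMhg×1, amHG×1, amHg×1, amhG×1, amhg×1
AaMmHHGg gametes: AMHG×2, AMHg×2, AmHG×2, AmHg×2, aMHG×2, aMHg×2, amHG×2, amHg×2
AaMmHhGg×AaMmHHGg grid (16·16=256): AAMMHHGG=2 AAMMHHGg=4 AAMMHHgg=2 AAMMHhGG=2 AAMMHhGg=4 AAMMHhgg=2 AAMmHHGG=4 AAMmHHGg=8 AAMmHHgg=4 AAMmHhGG=4 AAMmHhGg=8 AAMmHhgg=4 AAmmHHGG=2 AAmmHHGg=4 AAmmHHgg=2 AAmmHhGG=2 AAmmHhGg=4 AAmmHhgg=2 AaMMHHGG=4 AaMMHHGg=8 AaMMHHgg=4 AaMMHhGG=4 AaMMHhGg=8 AaMMHhgg=4 AaMmHHGG=8 AaMmHHGg=16 AaMmHHgg=8 AaMmHhGG=8 AaMmHhGg=16 AaMmHhgg=8 AammHHGG=4 AammHHGg=8 AammHHgg=4 AammHhGG=4 AammHhGg=8 AammHhgg=4 aaMMHHGG=2 aaMMHHGg=4 aaMMHHgg=2 aaMMHhGG=2 aaMMHhGg=4 aaMMHhgg=2 aaMmHHGG=4 aaMmHHGg=8 aaMmHHgg=4 aaMmHhGG=4 aaMmHhGg=8 aaMmHhgg=4 aammHHGG=2 aammHHGg=4 aammHHgg=2 aammHhGG=2 aammHhGg=4 aammHhgg=2
aammHhgg hits 2/256; gcd=2; 2÷2/256÷2 = 1/128

P(aammHhgg) = 1/128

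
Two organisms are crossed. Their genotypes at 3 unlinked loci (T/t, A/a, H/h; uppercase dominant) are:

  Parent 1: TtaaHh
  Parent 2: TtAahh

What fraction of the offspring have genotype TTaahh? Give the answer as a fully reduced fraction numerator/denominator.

TtaaHh gametes: TaH×2, Tah×2, taH×2, tah×2
TtAahh gametes: TAh×2, Tah×2, tAh×2, tah×2
TtaaHh×TtAahh grid (8·8=64): TTAaHh=4 TTAahh=4 TTaaHh=4 TTaahh=4 TtAaHh=8 TtAahh=8 TtaaHh=8 Ttaahh=8 ttAaHh=4 ttAahh=4 ttaaHh=4 ttaahh=4
TTaahh hits 4/64; gcd=4; 4÷4/64÷4 = 1/16

P(TTaahh) = 1/16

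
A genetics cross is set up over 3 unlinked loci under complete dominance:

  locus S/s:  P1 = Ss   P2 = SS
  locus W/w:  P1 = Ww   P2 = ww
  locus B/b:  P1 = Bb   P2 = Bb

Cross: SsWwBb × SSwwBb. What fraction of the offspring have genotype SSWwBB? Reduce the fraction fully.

P(SSWwBB) = 1/16

SsWwBb gametes: SWB×1, SWb×1, SwB×1, Swb×1, sWB×1, sWb×1, swB×1, swb×1
SSwwBb gametes: SwB×4, Swb×4
SsWwBb×SSwwBb grid (8·8=64): SSWwBB=4 SSWwBb=8 SSWwbb=4 SSwwBB=4 SSwwBb=8 SSwwbb=4 SsWwBB=4 SsWwBb=8 SsWwbb=4 SswwBB=4 SswwBb=8 Sswwbb=4
SSWwBB hits 4/64; gcd=4; 4÷4/64÷4 = 1/16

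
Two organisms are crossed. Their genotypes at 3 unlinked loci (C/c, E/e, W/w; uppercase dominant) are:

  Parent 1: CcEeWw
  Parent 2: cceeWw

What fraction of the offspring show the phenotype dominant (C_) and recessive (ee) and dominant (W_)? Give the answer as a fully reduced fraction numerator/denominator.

P(C_ ee W_) = 3/16

CcEeWw gametes: CEW×1, CEw×1, CeW×1, Cew×1, cEW×1, cEw×1, ceW×1, cew×1
cceeWw gametes: ceW×4, cew×4
CcEeWw×cceeWw grid (8·8=64): CcEeWW=4 CcEeWw=8 CcEeww=4 CceeWW=4 CceeWw=8 Cceeww=4 ccEeWW=4 ccEeWw=8 ccEeww=4 cceeWW=4 cceeWw=8 cceeww=4
C_ ee W_ hits 12/64; gcd=4; 12÷4/64÷4 = 3/16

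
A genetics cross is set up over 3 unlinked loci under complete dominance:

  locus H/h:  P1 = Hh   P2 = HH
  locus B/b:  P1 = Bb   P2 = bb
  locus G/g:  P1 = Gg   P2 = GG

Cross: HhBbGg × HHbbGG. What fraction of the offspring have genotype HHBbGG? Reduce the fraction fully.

P(HHBbGG) = 1/8

HhBbGg gametes: HBG×1, HBg×1, HbG×1, Hbg×1, hBG×1, hBg×1, hbG×1, hbg×1
HHbbGG gametes: HbG×8
HhBbGg×HHbbGG grid (8·8=64): HHBbGG=8 HHBbGg=8 HHbbGG=8 HHbbGg=8 HhBbGG=8 HhBbGg=8 HhbbGG=8 HhbbGg=8
HHBbGG hits 8/64; gcd=8; 8÷8/64÷8 = 1/8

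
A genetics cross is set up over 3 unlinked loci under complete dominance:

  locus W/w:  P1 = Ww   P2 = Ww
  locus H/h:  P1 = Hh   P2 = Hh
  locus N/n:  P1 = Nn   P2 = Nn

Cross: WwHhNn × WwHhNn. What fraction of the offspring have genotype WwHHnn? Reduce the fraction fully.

P(WwHHnn) = 1/32

WwHhNn gametes: WHN×1, WHn×1, WhN×1, Whn×1, wHN×1, wHn×1, whN×1, whn×1
WwHhNn gametes: WHN×1, WHn×1, WhN×1, Whn×1, wHN×1, wHn×1, whN×1, whn×1
WwHhNn×WwHhNn grid (8·8=64): WWHHNN=1 WWHHNn=2 WWHHnn=1 WWHhNN=2 WWHhNn=4 WWHhnn=2 WWhhNN=1 WWhhNn=2 WWhhnn=1 WwHHNN=2 WwHHNn=4 WwHHnn=2 WwHhNN=4 WwHhNn=8 WwHhnn=4 WwhhNN=2 WwhhNn=4 Wwhhnn=2 wwHHNN=1 wwHHNn=2 wwHHnn=1 wwHhNN=2 wwHhNn=4 wwHhnn=2 wwhhNN=1 wwhhNn=2 wwhhnn=1
WwHHnn hits 2/64; gcd=2; 2÷2/64÷2 = 1/32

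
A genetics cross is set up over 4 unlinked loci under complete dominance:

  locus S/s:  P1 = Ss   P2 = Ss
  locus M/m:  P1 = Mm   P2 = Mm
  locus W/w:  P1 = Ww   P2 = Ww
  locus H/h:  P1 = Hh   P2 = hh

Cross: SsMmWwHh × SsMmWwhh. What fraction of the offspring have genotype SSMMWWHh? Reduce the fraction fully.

P(SSMMWWHh) = 1/128

SsMmWwHh gametes: SMWH×1, SMWh×1, SMwH×1, SMwh×1, SmWH×1, SmWh×1, SmwH×1, Smwh×1, sMWH×1, sMWh×1, sMwH×1, sMwh×1, smWH×1, smWh×1, smwH×1, smwh×1
SsMmWwhh gametes: SMWh×2, SMwh×2, SmWh×2, Smwh×2, sMWh×2, sMwh×2, smWh×2, smwh×2
SsMmWwHh×SsMmWwhh grid (16·16=256): SSMMWWHh=2 SSMMWWhh=2 SSMMWwHh=4 SSMMWwhh=4 SSMMwwHh=2 SSMMwwhh=2 SSMmWWHh=4 SSMmWWhh=4 SSMmWwHh=8 SSMmWwhh=8 SSMmwwHh=4 SSMmwwhh=4 SSmmWWHh=2 SSmmWWhh=2 SSmmWwHh=4 SSmmWwhh=4 SSmmwwHh=2 SSmmwwhh=2 SsMMWWHh=4 SsMMWWhh=4 SsMMWwHh=8 SsMMWwhh=8 SsMMwwHh=4 SsMMwwhh=4 SsMmWWHh=8 SsMmWWhh=8 SsMmWwHh=16 SsMmWwhh=16 SsMmwwHh=8 SsMmwwhh=8 SsmmWWHh=4 SsmmWWhh=4 SsmmWwHh=8 SsmmWwhh=8 SsmmwwHh=4 Ssmmwwhh=4 ssMMWWHh=2 ssMMWWhh=2 ssMMWwHh=4 ssMMWwhh=4 ssMMwwHh=2 ssMMwwhh=2 ssMmWWHh=4 ssMmWWhh=4 ssMmWwHh=8 ssMmWwhh=8 ssMmwwHh=4 ssMmwwhh=4 ssmmWWHh=2 ssmmWWhh=2 ssmmWwHh=4 ssmmWwhh=4 ssmmwwHh=2 ssmmwwhh=2
SSMMWWHh hits 2/256; gcd=2; 2÷2/256÷2 = 1/128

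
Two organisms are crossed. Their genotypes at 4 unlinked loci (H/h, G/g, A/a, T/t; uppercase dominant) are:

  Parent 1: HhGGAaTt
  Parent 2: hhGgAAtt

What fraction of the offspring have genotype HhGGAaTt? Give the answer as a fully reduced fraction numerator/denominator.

HhGGAaTt gametes: HGAT×2, HGAt×2, HGaT×2, HGat×2, hGAT×2, hGAt×2, hGaT×2, hGat×2
hhGgAAtt gametes: hGAt×8, hgAt×8
HhGGAaTt×hhGgAAtt grid (16·16=256): HhGGAATt=16 HhGGAAtt=16 HhGGAaTt=16 HhGGAatt=16 HhGgAATt=16 HhGgAAtt=16 HhGgAaTt=16 HhGgAatt=16 hhGGAATt=16 hhGGAAtt=16 hhGGAaTt=16 hhGGAatt=16 hhGgAATt=16 hhGgAAtt=16 hhGgAaTt=16 hhGgAatt=16
HhGGAaTt hits 16/256; gcd=16; 16÷16/256÷16 = 1/16

P(HhGGAaTt) = 1/16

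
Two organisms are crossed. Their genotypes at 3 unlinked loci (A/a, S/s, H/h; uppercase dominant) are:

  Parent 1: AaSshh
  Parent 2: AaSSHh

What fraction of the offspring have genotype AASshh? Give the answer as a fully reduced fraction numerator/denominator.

P(AASshh) = 1/16

AaSshh gametes: ASh×2, Ash×2, aSh×2, ash×2
AaSSHh gametes: ASH×2, ASh×2, aSH×2, aSh×2
AaSshh×AaSSHh grid (8·8=64): AASSHh=4 AASShh=4 AASsHh=4 AASshh=4 AaSSHh=8 AaSShh=8 AaSsHh=8 AaSshh=8 aaSSHh=4 aaSShh=4 aaSsHh=4 aaSshh=4
AASshh hits 4/64; gcd=4; 4÷4/64÷4 = 1/16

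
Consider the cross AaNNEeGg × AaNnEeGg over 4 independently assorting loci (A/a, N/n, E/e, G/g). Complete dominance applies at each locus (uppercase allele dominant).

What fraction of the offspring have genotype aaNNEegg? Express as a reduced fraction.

AaNNEeGg gametes: ANEG×2, ANEg×2, ANeG×2, ANeg×2, aNEG×2, aNEg×2, aNeG×2, aNeg×2
AaNnEeGg gametes: ANEG×1, ANEg×1, ANeG×1, ANeg×1, AnEG×1, AnEg×1, AneG×1, Aneg×1, aNEG×1, aNEg×1, aNeG×1, aNeg×1, anEG×1, anEg×1, aneG×1, aneg×1
AaNNEeGg×AaNnEeGg grid (16·16=256): AANNEEGG=2 AANNEEGg=4 AANNEEgg=2 AANNEeGG=4 AANNEeGg=8 AANNEegg=4 AANNeeGG=2 AANNeeGg=4 AANNeegg=2 AANnEEGG=2 AANnEEGg=4 AANnEEgg=2 AANnEeGG=4 AANnEeGg=8 AANnEegg=4 AANneeGG=2 AANneeGg=4 AANneegg=2 AaNNEEGG=4 AaNNEEGg=8 AaNNEEgg=4 AaNNEeGG=8 AaNNEeGg=16 AaNNEegg=8 AaNNeeGG=4 AaNNeeGg=8 AaNNeegg=4 AaNnEEGG=4 AaNnEEGg=8 AaNnEEgg=4 AaNnEeGG=8 AaNnEeGg=16 AaNnEegg=8 AaNneeGG=4 AaNneeGg=8 AaNneegg=4 aaNNEEGG=2 aaNNEEGg=4 aaNNEEgg=2 aaNNEeGG=4 aaNNEeGg=8 aaNNEegg=4 aaNNeeGG=2 aaNNeeGg=4 aaNNeegg=2 aaNnEEGG=2 aaNnEEGg=4 aaNnEEgg=2 aaNnEeGG=4 aaNnEeGg=8 aaNnEegg=4 aaNneeGG=2 aaNneeGg=4 aaNneegg=2
aaNNEegg hits 4/256; gcd=4; 4÷4/256÷4 = 1/64

P(aaNNEegg) = 1/64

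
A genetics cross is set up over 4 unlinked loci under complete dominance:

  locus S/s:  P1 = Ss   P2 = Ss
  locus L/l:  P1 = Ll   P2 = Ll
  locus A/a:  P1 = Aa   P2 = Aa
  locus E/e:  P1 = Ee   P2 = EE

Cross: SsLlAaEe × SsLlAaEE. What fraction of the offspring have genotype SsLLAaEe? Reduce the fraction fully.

SsLlAaEe gametes: SLAE×1, SLAe×1, SLaE×1, SLae×1, SlAE×1, SlAe×1, SlaE×1, Slae×1, sLAE×1, sLAe×1, sLaE×1, sLae×1, slAE×1, slAe×1, slaE×1, slae×1
SsLlAaEE gametes: SLAE×2, SLaE×2, SlAE×2, SlaE×2, sLAE×2, sLaE×2, slAE×2, slaE×2
SsLlAaEe×SsLlAaEE grid (16·16=256): SSLLAAEE=2 SSLLAAEe=2 SSLLAaEE=4 SSLLAaEe=4 SSLLaaEE=2 SSLLaaEe=2 SSLlAAEE=4 SSLlAAEe=4 SSLlAaEE=8 SSLlAaEe=8 SSLlaaEE=4 SSLlaaEe=4 SSllAAEE=2 SSllAAEe=2 SSllAaEE=4 SSllAaEe=4 SSllaaEE=2 SSllaaEe=2 SsLLAAEE=4 SsLLAAEe=4 SsLLAaEE=8 SsLLAaEe=8 SsLLaaEE=4 SsLLaaEe=4 SsLlAAEE=8 SsLlAAEe=8 SsLlAaEE=16 SsLlAaEe=16 SsLlaaEE=8 SsLlaaEe=8 SsllAAEE=4 SsllAAEe=4 SsllAaEE=8 SsllAaEe=8 SsllaaEE=4 SsllaaEe=4 ssLLAAEE=2 ssLLAAEe=2 ssLLAaEE=4 ssLLAaEe=4 ssLLaaEE=2 ssLLaaEe=2 ssLlAAEE=4 ssLlAAEe=4 ssLlAaEE=8 ssLlAaEe=8 ssLlaaEE=4 ssLlaaEe=4 ssllAAEE=2 ssllAAEe=2 ssllAaEE=4 ssllAaEe=4 ssllaaEE=2 ssllaaEe=2
SsLLAaEe hits 8/256; gcd=8; 8÷8/256÷8 = 1/32

P(SsLLAaEe) = 1/32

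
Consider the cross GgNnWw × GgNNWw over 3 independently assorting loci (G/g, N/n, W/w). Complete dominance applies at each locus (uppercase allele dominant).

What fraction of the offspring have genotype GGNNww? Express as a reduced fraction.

GgNnWw gametes: GNW×1, GNw×1, GnW×1, Gnw×1, gNW×1, gNw×1, gnW×1, gnw×1
GgNNWw gametes: GNW×2, GNw×2, gNW×2, gNw×2
GgNnWw×GgNNWw grid (8·8=64): GGNNWW=2 GGNNWw=4 GGNNww=2 GGNnWW=2 GGNnWw=4 GGNnww=2 GgNNWW=4 GgNNWw=8 GgNNww=4 GgNnWW=4 GgNnWw=8 GgNnww=4 ggNNWW=2 ggNNWw=4 ggNNww=2 ggNnWW=2 ggNnWw=4 ggNnww=2
GGNNww hits 2/64; gcd=2; 2÷2/64÷2 = 1/32

P(GGNNww) = 1/32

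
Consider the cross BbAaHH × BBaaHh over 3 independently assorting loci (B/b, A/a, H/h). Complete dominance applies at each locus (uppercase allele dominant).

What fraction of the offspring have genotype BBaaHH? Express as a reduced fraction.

BbAaHH gametes: BAH×2, BaH×2, bAH×2, baH×2
BBaaHh gametes: BaH×4, Bah×4
BbAaHH×BBaaHh grid (8·8=64): BBAaHH=8 BBAaHh=8 BBaaHH=8 BBaaHh=8 BbAaHH=8 BbAaHh=8 BbaaHH=8 BbaaHh=8
BBaaHH hits 8/64; gcd=8; 8÷8/64÷8 = 1/8

P(BBaaHH) = 1/8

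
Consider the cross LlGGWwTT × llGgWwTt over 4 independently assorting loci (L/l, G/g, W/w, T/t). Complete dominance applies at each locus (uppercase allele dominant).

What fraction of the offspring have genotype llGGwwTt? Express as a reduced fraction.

LlGGWwTT gametes: LGWT×4, LGwT×4, lGWT×4, lGwT×4
llGgWwTt gametes: lGWT×2, lGWt×2, lGwT×2, lGwt×2, lgWT×2, lgWt×2, lgwT×2, lgwt×2
LlGGWwTT×llGgWwTt grid (16·16=256): LlGGWWTT=8 LlGGWWTt=8 LlGGWwTT=16 LlGGWwTt=16 LlGGwwTT=8 LlGGwwTt=8 LlGgWWTT=8 LlGgWWTt=8 LlGgWwTT=16 LlGgWwTt=16 LlGgwwTT=8 LlGgwwTt=8 llGGWWTT=8 llGGWWTt=8 llGGWwTT=16 llGGWwTt=16 llGGwwTT=8 llGGwwTt=8 llGgWWTT=8 llGgWWTt=8 llGgWwTT=16 llGgWwTt=16 llGgwwTT=8 llGgwwTt=8
llGGwwTt hits 8/256; gcd=8; 8÷8/256÷8 = 1/32

P(llGGwwTt) = 1/32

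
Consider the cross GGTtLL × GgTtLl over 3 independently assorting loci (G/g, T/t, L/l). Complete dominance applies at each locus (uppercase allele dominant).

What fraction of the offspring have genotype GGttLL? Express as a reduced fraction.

P(GGttLL) = 1/16

GGTtLL gametes: GTL×4, GtL×4
GgTtLl gametes: GTL×1, GTl×1, GtL×1, Gtl×1, gTL×1, gTl×1, gtL×1, gtl×1
GGTtLL×GgTtLl grid (8·8=64): GGTTLL=4 GGTTLl=4 GGTtLL=8 GGTtLl=8 GGttLL=4 GGttLl=4 GgTTLL=4 GgTTLl=4 GgTtLL=8 GgTtLl=8 GgttLL=4 GgttLl=4
GGttLL hits 4/64; gcd=4; 4÷4/64÷4 = 1/16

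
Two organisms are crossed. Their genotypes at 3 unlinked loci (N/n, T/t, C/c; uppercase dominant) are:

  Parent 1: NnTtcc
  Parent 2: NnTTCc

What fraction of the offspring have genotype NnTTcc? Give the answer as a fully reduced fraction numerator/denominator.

P(NnTTcc) = 1/8

NnTtcc gametes: NTc×2, Ntc×2, nTc×2, ntc×2
NnTTCc gametes: NTC×2, NTc×2, nTC×2, nTc×2
NnTtcc×NnTTCc grid (8·8=64): NNTTCc=4 NNTTcc=4 NNTtCc=4 NNTtcc=4 NnTTCc=8 NnTTcc=8 NnTtCc=8 NnTtcc=8 nnTTCc=4 nnTTcc=4 nnTtCc=4 nnTtcc=4
NnTTcc hits 8/64; gcd=8; 8÷8/64÷8 = 1/8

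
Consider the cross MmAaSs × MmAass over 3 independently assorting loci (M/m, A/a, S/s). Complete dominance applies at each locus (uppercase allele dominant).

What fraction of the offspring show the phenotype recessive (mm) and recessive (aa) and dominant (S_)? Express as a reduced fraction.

P(mm aa S_) = 1/32

MmAaSs gametes: MAS×1, MAs×1, MaS×1, Mas×1, mAS×1, mAs×1, maS×1, mas×1
MmAass gametes: MAs×2, Mas×2, mAs×2, mas×2
MmAaSs×MmAass grid (8·8=64): MMAASs=2 MMAAss=2 MMAaSs=4 MMAass=4 MMaaSs=2 MMaass=2 MmAASs=4 MmAAss=4 MmAaSs=8 MmAass=8 MmaaSs=4 Mmaass=4 mmAASs=2 mmAAss=2 mmAaSs=4 mmAass=4 mmaaSs=2 mmaass=2
mm aa S_ hits 2/64; gcd=2; 2÷2/64÷2 = 1/32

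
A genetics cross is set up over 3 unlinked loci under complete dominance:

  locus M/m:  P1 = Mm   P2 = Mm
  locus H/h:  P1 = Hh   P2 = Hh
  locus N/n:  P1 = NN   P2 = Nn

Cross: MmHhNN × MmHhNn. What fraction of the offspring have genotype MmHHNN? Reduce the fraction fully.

P(MmHHNN) = 1/16

MmHhNN gametes: MHN×2, MhN×2, mHN×2, mhN×2
MmHhNn gametes: MHN×1, MHn×1, MhN×1, Mhn×1, mHN×1, mHn×1, mhN×1, mhn×1
MmHhNN×MmHhNn grid (8·8=64): MMHHNN=2 MMHHNn=2 MMHhNN=4 MMHhNn=4 MMhhNN=2 MMhhNn=2 MmHHNN=4 MmHHNn=4 MmHhNN=8 MmHhNn=8 MmhhNN=4 MmhhNn=4 mmHHNN=2 mmHHNn=2 mmHhNN=4 mmHhNn=4 mmhhNN=2 mmhhNn=2
MmHHNN hits 4/64; gcd=4; 4÷4/64÷4 = 1/16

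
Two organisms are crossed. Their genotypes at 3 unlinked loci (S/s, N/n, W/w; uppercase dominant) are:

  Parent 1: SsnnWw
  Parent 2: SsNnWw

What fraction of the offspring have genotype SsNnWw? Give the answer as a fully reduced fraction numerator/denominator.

SsnnWw gametes: SnW×2, Snw×2, snW×2, snw×2
SsNnWw gametes: SNW×1, SNw×1, SnW×1, Snw×1, sNW×1, sNw×1, snW×1, snw×1
SsnnWw×SsNnWw grid (8·8=64): SSNnWW=2 SSNnWw=4 SSNnww=2 SSnnWW=2 SSnnWw=4 SSnnww=2 SsNnWW=4 SsNnWw=8 SsNnww=4 SsnnWW=4 SsnnWw=8 Ssnnww=4 ssNnWW=2 ssNnWw=4 ssNnww=2 ssnnWW=2 ssnnWw=4 ssnnww=2
SsNnWw hits 8/64; gcd=8; 8÷8/64÷8 = 1/8

P(SsNnWw) = 1/8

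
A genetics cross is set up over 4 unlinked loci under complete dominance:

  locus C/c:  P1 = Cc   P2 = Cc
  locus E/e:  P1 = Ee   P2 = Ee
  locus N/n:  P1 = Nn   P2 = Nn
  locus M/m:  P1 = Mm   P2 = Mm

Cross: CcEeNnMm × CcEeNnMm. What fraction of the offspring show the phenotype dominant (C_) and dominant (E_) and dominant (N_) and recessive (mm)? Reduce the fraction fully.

CcEeNnMm gametes: CENM×1, CENm×1, CEnM×1, CEnm×1, CeNM×1, CeNm×1, CenM×1, Cenm×1, cENM×1, cENm×1, cEnM×1, cEnm×1, ceNM×1, ceNm×1, cenM×1, cenm×1
CcEeNnMm gametes: CENM×1, CENm×1, CEnM×1, CEnm×1, CeNM×1, CeNm×1, CenM×1, Cenm×1, cENM×1, cENm×1, cEnM×1, cEnm×1, ceNM×1, ceNm×1, cenM×1, cenm×1
CcEeNnMm×CcEeNnMm grid (16·16=256): CCEENNMM=1 CCEENNMm=2 CCEENNmm=1 CCEENnMM=2 CCEENnMm=4 CCEENnmm=2 CCEEnnMM=1 CCEEnnMm=2 CCEEnnmm=1 CCEeNNMM=2 CCEeNNMm=4 CCEeNNmm=2 CCEeNnMM=4 CCEeNnMm=8 CCEeNnmm=4 CCEennMM=2 CCEennMm=4 CCEennmm=2 CCeeNNMM=1 CCeeNNMm=2 CCeeNNmm=1 CCeeNnMM=2 CCeeNnMm=4 CCeeNnmm=2 CCeennMM=1 CCeennMm=2 CCeennmm=1 CcEENNMM=2 CcEENNMm=4 CcEENNmm=2 CcEENnMM=4 CcEENnMm=8 CcEENnmm=4 CcEEnnMM=2 CcEEnnMm=4 CcEEnnmm=2 CcEeNNMM=4 CcEeNNMm=8 CcEeNNmm=4 CcEeNnMM=8 CcEeNnMm=16 CcEeNnmm=8 CcEennMM=4 CcEennMm=8 CcEennmm=4 CceeNNMM=2 CceeNNMm=4 CceeNNmm=2 CceeNnMM=4 CceeNnMm=8 CceeNnmm=4 CceennMM=2 CceennMm=4 Cceennmm=2 ccEENNMM=1 ccEENNMm=2 ccEENNmm=1 ccEENnMM=2 ccEENnMm=4 ccEENnmm=2 ccEEnnMM=1 ccEEnnMm=2 ccEEnnmm=1 ccEeNNMM=2 ccEeNNMm=4 ccEeNNmm=2 ccEeNnMM=4 ccEeNnMm=8 ccEeNnmm=4 ccEennMM=2 ccEennMm=4 ccEennmm=2 cceeNNMM=1 cceeNNMm=2 cceeNNmm=1 cceeNnMM=2 cceeNnMm=4 cceeNnmm=2 cceennMM=1 cceennMm=2 cceennmm=1
C_ E_ N_ mm hits 27/256; gcd=1; 27÷1/256÷1 = 27/256

P(C_ E_ N_ mm) = 27/256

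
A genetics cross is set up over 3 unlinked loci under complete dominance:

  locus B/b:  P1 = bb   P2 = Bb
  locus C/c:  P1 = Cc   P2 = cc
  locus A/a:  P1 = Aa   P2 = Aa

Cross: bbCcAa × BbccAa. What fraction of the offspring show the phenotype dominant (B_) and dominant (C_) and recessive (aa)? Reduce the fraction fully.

bbCcAa gametes: bCA×2, bCa×2, bcA×2, bca×2
BbccAa gametes: BcA×2, Bca×2, bcA×2, bca×2
bbCcAa×BbccAa grid (8·8=64): BbCcAA=4 BbCcAa=8 BbCcaa=4 BbccAA=4 BbccAa=8 Bbccaa=4 bbCcAA=4 bbCcAa=8 bbCcaa=4 bbccAA=4 bbccAa=8 bbccaa=4
B_ C_ aa hits 4/64; gcd=4; 4÷4/64÷4 = 1/16

P(B_ C_ aa) = 1/16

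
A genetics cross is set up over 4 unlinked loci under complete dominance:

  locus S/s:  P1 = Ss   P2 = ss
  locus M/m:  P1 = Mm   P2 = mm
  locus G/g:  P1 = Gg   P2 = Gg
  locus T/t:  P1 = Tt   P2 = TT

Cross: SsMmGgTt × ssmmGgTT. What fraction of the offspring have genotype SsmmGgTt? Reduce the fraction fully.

P(SsmmGgTt) = 1/16

SsMmGgTt gametes: SMGT×1, SMGt×1, SMgT×1, SMgt×1, SmGT×1, SmGt×1, SmgT×1, Smgt×1, sMGT×1, sMGt×1, sMgT×1, sMgt×1, smGT×1, smGt×1, smgT×1, smgt×1
ssmmGgTT gametes: smGT×8, smgT×8
SsMmGgTt×ssmmGgTT grid (16·16=256): SsMmGGTT=8 SsMmGGTt=8 SsMmGgTT=16 SsMmGgTt=16 SsMmggTT=8 SsMmggTt=8 SsmmGGTT=8 SsmmGGTt=8 SsmmGgTT=16 SsmmGgTt=16 SsmmggTT=8 SsmmggTt=8 ssMmGGTT=8 ssMmGGTt=8 ssMmGgTT=16 ssMmGgTt=16 ssMmggTT=8 ssMmggTt=8 ssmmGGTT=8 ssmmGGTt=8 ssmmGgTT=16 ssmmGgTt=16 ssmmggTT=8 ssmmggTt=8
SsmmGgTt hits 16/256; gcd=16; 16÷16/256÷16 = 1/16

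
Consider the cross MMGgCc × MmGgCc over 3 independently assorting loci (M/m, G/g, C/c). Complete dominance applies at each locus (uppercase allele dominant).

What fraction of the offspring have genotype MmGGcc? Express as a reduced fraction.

MMGgCc gametes: MGC×2, MGc×2, MgC×2, Mgc×2
MmGgCc gametes: MGC×1, MGc×1, MgC×1, Mgc×1, mGC×1, mGc×1, mgC×1, mgc×1
MMGgCc×MmGgCc grid (8·8=64): MMGGCC=2 MMGGCc=4 MMGGcc=2 MMGgCC=4 MMGgCc=8 MMGgcc=4 MMggCC=2 MMggCc=4 MMggcc=2 MmGGCC=2 MmGGCc=4 MmGGcc=2 MmGgCC=4 MmGgCc=8 MmGgcc=4 MmggCC=2 MmggCc=4 Mmggcc=2
MmGGcc hits 2/64; gcd=2; 2÷2/64÷2 = 1/32

P(MmGGcc) = 1/32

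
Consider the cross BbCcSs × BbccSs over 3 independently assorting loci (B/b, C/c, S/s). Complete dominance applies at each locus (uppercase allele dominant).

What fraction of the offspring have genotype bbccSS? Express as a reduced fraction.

BbCcSs gametes: BCS×1, BCs×1, BcS×1, Bcs×1, bCS×1, bCs×1, bcS×1, bcs×1
BbccSs gametes: BcS×2, Bcs×2, bcS×2, bcs×2
BbCcSs×BbccSs grid (8·8=64): BBCcSS=2 BBCcSs=4 BBCcss=2 BBccSS=2 BBccSs=4 BBccss=2 BbCcSS=4 BbCcSs=8 BbCcss=4 BbccSS=4 BbccSs=8 Bbccss=4 bbCcSS=2 bbCcSs=4 bbCcss=2 bbccSS=2 bbccSs=4 bbccss=2
bbccSS hits 2/64; gcd=2; 2÷2/64÷2 = 1/32

P(bbccSS) = 1/32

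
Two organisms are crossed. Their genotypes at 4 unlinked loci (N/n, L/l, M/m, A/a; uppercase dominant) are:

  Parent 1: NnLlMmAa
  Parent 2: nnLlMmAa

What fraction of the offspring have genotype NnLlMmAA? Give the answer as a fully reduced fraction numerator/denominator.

NnLlMmAa gametes: NLMA×1, NLMa×1, NLmA×1, NLma×1, NlMA×1, NlMa×1, NlmA×1, Nlma×1, nLMA×1, nLMa×1, nLmA×1, nLma×1, nlMA×1, nlMa×1, nlmA×1, nlma×1
nnLlMmAa gametes: nLMA×2, nLMa×2, nLmA×2, nLma×2, nlMA×2, nlMa×2, nlmA×2, nlma×2
NnLlMmAa×nnLlMmAa grid (16·16=256): NnLLMMAA=2 NnLLMMAa=4 NnLLMMaa=2 NnLLMmAA=4 NnLLMmAa=8 NnLLMmaa=4 NnLLmmAA=2 NnLLmmAa=4 NnLLmmaa=2 NnLlMMAA=4 NnLlMMAa=8 NnLlMMaa=4 NnLlMmAA=8 NnLlMmAa=16 NnLlMmaa=8 NnLlmmAA=4 NnLlmmAa=8 NnLlmmaa=4 NnllMMAA=2 NnllMMAa=4 NnllMMaa=2 NnllMmAA=4 NnllMmAa=8 NnllMmaa=4 NnllmmAA=2 NnllmmAa=4 Nnllmmaa=2 nnLLMMAA=2 nnLLMMAa=4 nnLLMMaa=2 nnLLMmAA=4 nnLLMmAa=8 nnLLMmaa=4 nnLLmmAA=2 nnLLmmAa=4 nnLLmmaa=2 nnLlMMAA=4 nnLlMMAa=8 nnLlMMaa=4 nnLlMmAA=8 nnLlMmAa=16 nnLlMmaa=8 nnLlmmAA=4 nnLlmmAa=8 nnLlmmaa=4 nnllMMAA=2 nnllMMAa=4 nnllMMaa=2 nnllMmAA=4 nnllMmAa=8 nnllMmaa=4 nnllmmAA=2 nnllmmAa=4 nnllmmaa=2
NnLlMmAA hits 8/256; gcd=8; 8÷8/256÷8 = 1/32

P(NnLlMmAA) = 1/32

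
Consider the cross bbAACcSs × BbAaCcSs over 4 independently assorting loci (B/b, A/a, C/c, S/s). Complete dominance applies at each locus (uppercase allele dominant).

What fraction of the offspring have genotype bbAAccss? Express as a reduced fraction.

P(bbAAccss) = 1/64

bbAACcSs gametes: bACS×4, bACs×4, bAcS×4, bAcs×4
BbAaCcSs gametes: BACS×1, BACs×1, BAcS×1, BAcs×1, BaCS×1, BaCs×1, BacS×1, Bacs×1, bACS×1, bACs×1, bAcS×1, bAcs×1, baCS×1, baCs×1, bacS×1, bacs×1
bbAACcSs×BbAaCcSs grid (16·16=256): BbAACCSS=4 BbAACCSs=8 BbAACCss=4 BbAACcSS=8 BbAACcSs=16 BbAACcss=8 BbAAccSS=4 BbAAccSs=8 BbAAccss=4 BbAaCCSS=4 BbAaCCSs=8 BbAaCCss=4 BbAaCcSS=8 BbAaCcSs=16 BbAaCcss=8 BbAaccSS=4 BbAaccSs=8 BbAaccss=4 bbAACCSS=4 bbAACCSs=8 bbAACCss=4 bbAACcSS=8 bbAACcSs=16 bbAACcss=8 bbAAccSS=4 bbAAccSs=8 bbAAccss=4 bbAaCCSS=4 bbAaCCSs=8 bbAaCCss=4 bbAaCcSS=8 bbAaCcSs=16 bbAaCcss=8 bbAaccSS=4 bbAaccSs=8 bbAaccss=4
bbAAccss hits 4/256; gcd=4; 4÷4/256÷4 = 1/64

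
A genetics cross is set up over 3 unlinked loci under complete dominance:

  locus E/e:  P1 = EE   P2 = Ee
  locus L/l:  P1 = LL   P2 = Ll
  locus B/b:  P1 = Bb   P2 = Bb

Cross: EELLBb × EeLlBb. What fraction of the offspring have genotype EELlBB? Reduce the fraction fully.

P(EELlBB) = 1/16

EELLBb gametes: ELB×4, ELb×4
EeLlBb gametes: ELB×1, ELb×1, ElB×1, Elb×1, eLB×1, eLb×1, elB×1, elb×1
EELLBb×EeLlBb grid (8·8=64): EELLBB=4 EELLBb=8 EELLbb=4 EELlBB=4 EELlBb=8 EELlbb=4 EeLLBB=4 EeLLBb=8 EeLLbb=4 EeLlBB=4 EeLlBb=8 EeLlbb=4
EELlBB hits 4/64; gcd=4; 4÷4/64÷4 = 1/16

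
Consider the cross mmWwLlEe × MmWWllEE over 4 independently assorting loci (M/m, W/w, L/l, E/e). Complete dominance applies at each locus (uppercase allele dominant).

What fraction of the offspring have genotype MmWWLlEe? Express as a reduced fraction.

P(MmWWLlEe) = 1/16

mmWwLlEe gametes: mWLE×2, mWLe×2, mWlE×2, mWle×2, mwLE×2, mwLe×2, mwlE×2, mwle×2
MmWWllEE gametes: MWlE×8, mWlE×8
mmWwLlEe×MmWWllEE grid (16·16=256): MmWWLlEE=16 MmWWLlEe=16 MmWWllEE=16 MmWWllEe=16 MmWwLlEE=16 MmWwLlEe=16 MmWwllEE=16 MmWwllEe=16 mmWWLlEE=16 mmWWLlEe=16 mmWWllEE=16 mmWWllEe=16 mmWwLlEE=16 mmWwLlEe=16 mmWwllEE=16 mmWwllEe=16
MmWWLlEe hits 16/256; gcd=16; 16÷16/256÷16 = 1/16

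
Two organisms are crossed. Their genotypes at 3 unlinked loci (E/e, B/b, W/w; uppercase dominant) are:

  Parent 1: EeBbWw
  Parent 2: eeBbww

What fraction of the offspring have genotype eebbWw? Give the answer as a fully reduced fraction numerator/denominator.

P(eebbWw) = 1/16

EeBbWw gametes: EBW×1, EBw×1, EbW×1, Ebw×1, eBW×1, eBw×1, ebW×1, ebw×1
eeBbww gametes: eBw×4, ebw×4
EeBbWw×eeBbww grid (8·8=64): EeBBWw=4 EeBBww=4 EeBbWw=8 EeBbww=8 EebbWw=4 Eebbww=4 eeBBWw=4 eeBBww=4 eeBbWw=8 eeBbww=8 eebbWw=4 eebbww=4
eebbWw hits 4/64; gcd=4; 4÷4/64÷4 = 1/16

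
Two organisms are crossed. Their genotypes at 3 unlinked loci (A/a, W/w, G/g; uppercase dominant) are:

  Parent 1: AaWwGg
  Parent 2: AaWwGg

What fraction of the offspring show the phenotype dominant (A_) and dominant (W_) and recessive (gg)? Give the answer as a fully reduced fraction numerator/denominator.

AaWwGg gametes: AWG×1, AWg×1, AwG×1, Awg×1, aWG×1, aWg×1, awG×1, awg×1
AaWwGg gametes: AWG×1, AWg×1, AwG×1, Awg×1, aWG×1, aWg×1, awG×1, awg×1
AaWwGg×AaWwGg grid (8·8=64): AAWWGG=1 AAWWGg=2 AAWWgg=1 AAWwGG=2 AAWwGg=4 AAWwgg=2 AAwwGG=1 AAwwGg=2 AAwwgg=1 AaWWGG=2 AaWWGg=4 AaWWgg=2 AaWwGG=4 AaWwGg=8 AaWwgg=4 AawwGG=2 AawwGg=4 Aawwgg=2 aaWWGG=1 aaWWGg=2 aaWWgg=1 aaWwGG=2 aaWwGg=4 aaWwgg=2 aawwGG=1 aawwGg=2 aawwgg=1
A_ W_ gg hits 9/64; gcd=1; 9÷1/64÷1 = 9/64

P(A_ W_ gg) = 9/64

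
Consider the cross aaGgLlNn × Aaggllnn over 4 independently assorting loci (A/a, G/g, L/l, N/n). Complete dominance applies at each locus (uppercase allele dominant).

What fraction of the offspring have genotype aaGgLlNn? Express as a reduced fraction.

aaGgLlNn gametes: aGLN×2, aGLn×2, aGlN×2, aGln×2, agLN×2, agLn×2, aglN×2, agln×2
Aaggllnn gametes: Agln×8, agln×8
aaGgLlNn×Aaggllnn grid (16·16=256): AaGgLlNn=16 AaGgLlnn=16 AaGgllNn=16 AaGgllnn=16 AaggLlNn=16 AaggLlnn=16 AaggllNn=16 Aaggllnn=16 aaGgLlNn=16 aaGgLlnn=16 aaGgllNn=16 aaGgllnn=16 aaggLlNn=16 aaggLlnn=16 aaggllNn=16 aaggllnn=16
aaGgLlNn hits 16/256; gcd=16; 16÷16/256÷16 = 1/16

P(aaGgLlNn) = 1/16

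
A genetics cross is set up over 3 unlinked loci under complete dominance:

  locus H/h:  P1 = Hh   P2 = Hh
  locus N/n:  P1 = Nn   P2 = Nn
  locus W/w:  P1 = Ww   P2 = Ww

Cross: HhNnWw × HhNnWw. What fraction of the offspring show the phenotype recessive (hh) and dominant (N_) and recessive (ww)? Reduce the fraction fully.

HhNnWw gametes: HNW×1, HNw×1, HnW×1, Hnw×1, hNW×1, hNw×1, hnW×1, hnw×1
HhNnWw gametes: HNW×1, HNw×1, HnW×1, Hnw×1, hNW×1, hNw×1, hnW×1, hnw×1
HhNnWw×HhNnWw grid (8·8=64): HHNNWW=1 HHNNWw=2 HHNNww=1 HHNnWW=2 HHNnWw=4 HHNnww=2 HHnnWW=1 HHnnWw=2 HHnnww=1 HhNNWW=2 HhNNWw=4 HhNNww=2 HhNnWW=4 HhNnWw=8 HhNnww=4 HhnnWW=2 HhnnWw=4 Hhnnww=2 hhNNWW=1 hhNNWw=2 hhNNww=1 hhNnWW=2 hhNnWw=4 hhNnww=2 hhnnWW=1 hhnnWw=2 hhnnww=1
hh N_ ww hits 3/64; gcd=1; 3÷1/64÷1 = 3/64

P(hh N_ ww) = 3/64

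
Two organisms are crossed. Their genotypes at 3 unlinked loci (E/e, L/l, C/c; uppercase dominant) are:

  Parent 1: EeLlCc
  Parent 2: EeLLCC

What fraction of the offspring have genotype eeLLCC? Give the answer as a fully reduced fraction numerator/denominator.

EeLlCc gametes: ELC×1, ELc×1, ElC×1, Elc×1, eLC×1, eLc×1, elC×1, elc×1
EeLLCC gametes: ELC×4, eLC×4
EeLlCc×EeLLCC grid (8·8=64): EELLCC=4 EELLCc=4 EELlCC=4 EELlCc=4 EeLLCC=8 EeLLCc=8 EeLlCC=8 EeLlCc=8 eeLLCC=4 eeLLCc=4 eeLlCC=4 eeLlCc=4
eeLLCC hits 4/64; gcd=4; 4÷4/64÷4 = 1/16

P(eeLLCC) = 1/16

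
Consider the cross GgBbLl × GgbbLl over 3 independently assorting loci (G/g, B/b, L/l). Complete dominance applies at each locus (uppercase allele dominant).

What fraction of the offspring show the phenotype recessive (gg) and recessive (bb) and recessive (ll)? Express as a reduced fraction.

GgBbLl gametes: GBL×1, GBl×1, GbL×1, Gbl×1, gBL×1, gBl×1, gbL×1, gbl×1
GgbbLl gametes: GbL×2, Gbl×2, gbL×2, gbl×2
GgBbLl×GgbbLl grid (8·8=64): GGBbLL=2 GGBbLl=4 GGBbll=2 GGbbLL=2 GGbbLl=4 GGbbll=2 GgBbLL=4 GgBbLl=8 GgBbll=4 GgbbLL=4 GgbbLl=8 Ggbbll=4 ggBbLL=2 ggBbLl=4 ggBbll=2 ggbbLL=2 ggbbLl=4 ggbbll=2
gg bb ll hits 2/64; gcd=2; 2÷2/64÷2 = 1/32

P(gg bb ll) = 1/32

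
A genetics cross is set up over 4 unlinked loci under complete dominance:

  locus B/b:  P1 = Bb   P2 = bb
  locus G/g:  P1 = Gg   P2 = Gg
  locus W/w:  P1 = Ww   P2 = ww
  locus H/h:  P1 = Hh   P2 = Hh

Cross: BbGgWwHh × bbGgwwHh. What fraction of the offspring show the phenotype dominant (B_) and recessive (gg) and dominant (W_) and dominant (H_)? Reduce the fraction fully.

P(B_ gg W_ H_) = 3/64

BbGgWwHh gametes: BGWH×1, BGWh×1, BGwH×1, BGwh×1, BgWH×1, BgWh×1, BgwH×1, Bgwh×1, bGWH×1, bGWh×1, bGwH×1, bGwh×1, bgWH×1, bgWh×1, bgwH×1, bgwh×1
bbGgwwHh gametes: bGwH×4, bGwh×4, bgwH×4, bgwh×4
BbGgWwHh×bbGgwwHh grid (16·16=256): BbGGWwHH=4 BbGGWwHh=8 BbGGWwhh=4 BbGGwwHH=4 BbGGwwHh=8 BbGGwwhh=4 BbGgWwHH=8 BbGgWwHh=16 BbGgWwhh=8 BbGgwwHH=8 BbGgwwHh=16 BbGgwwhh=8 BbggWwHH=4 BbggWwHh=8 BbggWwhh=4 BbggwwHH=4 BbggwwHh=8 Bbggwwhh=4 bbGGWwHH=4 bbGGWwHh=8 bbGGWwhh=4 bbGGwwHH=4 bbGGwwHh=8 bbGGwwhh=4 bbGgWwHH=8 bbGgWwHh=16 bbGgWwhh=8 bbGgwwHH=8 bbGgwwHh=16 bbGgwwhh=8 bbggWwHH=4 bbggWwHh=8 bbggWwhh=4 bbggwwHH=4 bbggwwHh=8 bbggwwhh=4
B_ gg W_ H_ hits 12/256; gcd=4; 12÷4/256÷4 = 3/64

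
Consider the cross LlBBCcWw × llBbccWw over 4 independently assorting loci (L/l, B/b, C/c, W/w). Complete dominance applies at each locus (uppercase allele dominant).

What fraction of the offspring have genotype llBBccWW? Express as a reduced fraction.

P(llBBccWW) = 1/32

LlBBCcWw gametes: LBCW×2, LBCw×2, LBcW×2, LBcw×2, lBCW×2, lBCw×2, lBcW×2, lBcw×2
llBbccWw gametes: lBcW×4, lBcw×4, lbcW×4, lbcw×4
LlBBCcWw×llBbccWw grid (16·16=256): LlBBCcWW=8 LlBBCcWw=16 LlBBCcww=8 LlBBccWW=8 LlBBccWw=16 LlBBccww=8 LlBbCcWW=8 LlBbCcWw=16 LlBbCcww=8 LlBbccWW=8 LlBbccWw=16 LlBbccww=8 llBBCcWW=8 llBBCcWw=16 llBBCcww=8 llBBccWW=8 llBBccWw=16 llBBccww=8 llBbCcWW=8 llBbCcWw=16 llBbCcww=8 llBbccWW=8 llBbccWw=16 llBbccww=8
llBBccWW hits 8/256; gcd=8; 8÷8/256÷8 = 1/32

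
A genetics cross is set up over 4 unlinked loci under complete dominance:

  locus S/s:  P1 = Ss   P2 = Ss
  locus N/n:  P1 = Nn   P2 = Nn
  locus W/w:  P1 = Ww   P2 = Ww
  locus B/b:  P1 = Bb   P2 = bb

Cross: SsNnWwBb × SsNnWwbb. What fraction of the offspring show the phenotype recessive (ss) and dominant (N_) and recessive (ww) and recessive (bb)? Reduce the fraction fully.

P(ss N_ ww bb) = 3/128

SsNnWwBb gametes: SNWB×1, SNWb×1, SNwB×1, SNwb×1, SnWB×1, SnWb×1, SnwB×1, Snwb×1, sNWB×1, sNWb×1, sNwB×1, sNwb×1, snWB×1, snWb×1, snwB×1, snwb×1
SsNnWwbb gametes: SNWb×2, SNwb×2, SnWb×2, Snwb×2, sNWb×2, sNwb×2, snWb×2, snwb×2
SsNnWwBb×SsNnWwbb grid (16·16=256): SSNNWWBb=2 SSNNWWbb=2 SSNNWwBb=4 SSNNWwbb=4 SSNNwwBb=2 SSNNwwbb=2 SSNnWWBb=4 SSNnWWbb=4 SSNnWwBb=8 SSNnWwbb=8 SSNnwwBb=4 SSNnwwbb=4 SSnnWWBb=2 SSnnWWbb=2 SSnnWwBb=4 SSnnWwbb=4 SSnnwwBb=2 SSnnwwbb=2 SsNNWWBb=4 SsNNWWbb=4 SsNNWwBb=8 SsNNWwbb=8 SsNNwwBb=4 SsNNwwbb=4 SsNnWWBb=8 SsNnWWbb=8 SsNnWwBb=16 SsNnWwbb=16 SsNnwwBb=8 SsNnwwbb=8 SsnnWWBb=4 SsnnWWbb=4 SsnnWwBb=8 SsnnWwbb=8 SsnnwwBb=4 Ssnnwwbb=4 ssNNWWBb=2 ssNNWWbb=2 ssNNWwBb=4 ssNNWwbb=4 ssNNwwBb=2 ssNNwwbb=2 ssNnWWBb=4 ssNnWWbb=4 ssNnWwBb=8 ssNnWwbb=8 ssNnwwBb=4 ssNnwwbb=4 ssnnWWBb=2 ssnnWWbb=2 ssnnWwBb=4 ssnnWwbb=4 ssnnwwBb=2 ssnnwwbb=2
ss N_ ww bb hits 6/256; gcd=2; 6÷2/256÷2 = 3/128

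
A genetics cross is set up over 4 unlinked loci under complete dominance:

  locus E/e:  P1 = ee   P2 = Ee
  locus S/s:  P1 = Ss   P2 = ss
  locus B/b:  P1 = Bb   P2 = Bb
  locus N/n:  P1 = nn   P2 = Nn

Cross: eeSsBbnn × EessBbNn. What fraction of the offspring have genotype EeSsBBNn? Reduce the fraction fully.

eeSsBbnn gametes: eSBn×4, eSbn×4, esBn×4, esbn×4
EessBbNn gametes: EsBN×2, EsBn×2, EsbN×2, Esbn×2, esBN×2, esBn×2, esbN×2, esbn×2
eeSsBbnn×EessBbNn grid (16·16=256): EeSsBBNn=8 EeSsBBnn=8 EeSsBbNn=16 EeSsBbnn=16 EeSsbbNn=8 EeSsbbnn=8 EessBBNn=8 EessBBnn=8 EessBbNn=16 EessBbnn=16 EessbbNn=8 Eessbbnn=8 eeSsBBNn=8 eeSsBBnn=8 eeSsBbNn=16 eeSsBbnn=16 eeSsbbNn=8 eeSsbbnn=8 eessBBNn=8 eessBBnn=8 eessBbNn=16 eessBbnn=16 eessbbNn=8 eessbbnn=8
EeSsBBNn hits 8/256; gcd=8; 8÷8/256÷8 = 1/32

P(EeSsBBNn) = 1/32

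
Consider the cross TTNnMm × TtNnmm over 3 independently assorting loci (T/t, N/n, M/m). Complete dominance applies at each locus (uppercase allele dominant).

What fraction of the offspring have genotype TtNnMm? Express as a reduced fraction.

TTNnMm gametes: TNM×2, TNm×2, TnM×2, Tnm×2
TtNnmm gametes: TNm×2, Tnm×2, tNm×2, tnm×2
TTNnMm×TtNnmm grid (8·8=64): TTNNMm=4 TTNNmm=4 TTNnMm=8 TTNnmm=8 TTnnMm=4 TTnnmm=4 TtNNMm=4 TtNNmm=4 TtNnMm=8 TtNnmm=8 TtnnMm=4 Ttnnmm=4
TtNnMm hits 8/64; gcd=8; 8÷8/64÷8 = 1/8

P(TtNnMm) = 1/8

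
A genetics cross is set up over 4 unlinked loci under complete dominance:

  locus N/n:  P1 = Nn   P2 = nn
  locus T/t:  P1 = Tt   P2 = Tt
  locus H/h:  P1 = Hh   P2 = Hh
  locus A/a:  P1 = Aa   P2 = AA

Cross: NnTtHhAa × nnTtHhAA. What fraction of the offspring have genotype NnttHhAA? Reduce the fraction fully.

NnTtHhAa gametes: NTHA×1, NTHa×1, NThA×1, NTha×1, NtHA×1, NtHa×1, NthA×1, Ntha×1, nTHA×1, nTHa×1, nThA×1, nTha×1, ntHA×1, ntHa×1, nthA×1, ntha×1
nnTtHhAA gametes: nTHA×4, nThA×4, ntHA×4, nthA×4
NnTtHhAa×nnTtHhAA grid (16·16=256): NnTTHHAA=4 NnTTHHAa=4 NnTTHhAA=8 NnTTHhAa=8 NnTThhAA=4 NnTThhAa=4 NnTtHHAA=8 NnTtHHAa=8 NnTtHhAA=16 NnTtHhAa=16 NnTthhAA=8 NnTthhAa=8 NnttHHAA=4 NnttHHAa=4 NnttHhAA=8 NnttHhAa=8 NntthhAA=4 NntthhAa=4 nnTTHHAA=4 nnTTHHAa=4 nnTTHhAA=8 nnTTHhAa=8 nnTThhAA=4 nnTThhAa=4 nnTtHHAA=8 nnTtHHAa=8 nnTtHhAA=16 nnTtHhAa=16 nnTthhAA=8 nnTthhAa=8 nnttHHAA=4 nnttHHAa=4 nnttHhAA=8 nnttHhAa=8 nntthhAA=4 nntthhAa=4
NnttHhAA hits 8/256; gcd=8; 8÷8/256÷8 = 1/32

P(NnttHhAA) = 1/32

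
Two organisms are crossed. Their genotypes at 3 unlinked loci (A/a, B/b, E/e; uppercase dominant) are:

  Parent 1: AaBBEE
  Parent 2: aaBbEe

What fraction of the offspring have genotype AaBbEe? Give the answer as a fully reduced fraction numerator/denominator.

AaBBEE gametes: ABE×4, aBE×4
aaBbEe gametes: aBE×2, aBe×2, abE×2, abe×2
AaBBEE×aaBbEe grid (8·8=64): AaBBEE=8 AaBBEe=8 AaBbEE=8 AaBbEe=8 aaBBEE=8 aaBBEe=8 aaBbEE=8 aaBbEe=8
AaBbEe hits 8/64; gcd=8; 8÷8/64÷8 = 1/8

P(AaBbEe) = 1/8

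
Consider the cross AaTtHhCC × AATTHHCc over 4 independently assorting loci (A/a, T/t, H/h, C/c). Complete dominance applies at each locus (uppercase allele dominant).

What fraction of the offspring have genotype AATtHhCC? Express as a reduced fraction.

P(AATtHhCC) = 1/16

AaTtHhCC gametes: ATHC×2, AThC×2, AtHC×2, AthC×2, aTHC×2, aThC×2, atHC×2, athC×2
AATTHHCc gametes: ATHC×8, ATHc×8
AaTtHhCC×AATTHHCc grid (16·16=256): AATTHHCC=16 AATTHHCc=16 AATTHhCC=16 AATTHhCc=16 AATtHHCC=16 AATtHHCc=16 AATtHhCC=16 AATtHhCc=16 AaTTHHCC=16 AaTTHHCc=16 AaTTHhCC=16 AaTTHhCc=16 AaTtHHCC=16 AaTtHHCc=16 AaTtHhCC=16 AaTtHhCc=16
AATtHhCC hits 16/256; gcd=16; 16÷16/256÷16 = 1/16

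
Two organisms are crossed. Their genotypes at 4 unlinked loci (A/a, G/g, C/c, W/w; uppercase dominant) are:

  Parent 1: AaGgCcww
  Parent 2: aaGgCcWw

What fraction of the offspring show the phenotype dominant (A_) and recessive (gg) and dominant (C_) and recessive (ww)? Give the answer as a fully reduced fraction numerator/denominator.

AaGgCcww gametes: AGCw×2, AGcw×2, AgCw×2, Agcw×2, aGCw×2, aGcw×2, agCw×2, agcw×2
aaGgCcWw gametes: aGCW×2, aGCw×2, aGcW×2, aGcw×2, agCW×2, agCw×2, agcW×2, agcw×2
AaGgCcww×aaGgCcWw grid (16·16=256): AaGGCCWw=4 AaGGCCww=4 AaGGCcWw=8 AaGGCcww=8 AaGGccWw=4 AaGGccww=4 AaGgCCWw=8 AaGgCCww=8 AaGgCcWw=16 AaGgCcww=16 AaGgccWw=8 AaGgccww=8 AaggCCWw=4 AaggCCww=4 AaggCcWw=8 AaggCcww=8 AaggccWw=4 Aaggccww=4 aaGGCCWw=4 aaGGCCww=4 aaGGCcWw=8 aaGGCcww=8 aaGGccWw=4 aaGGccww=4 aaGgCCWw=8 aaGgCCww=8 aaGgCcWw=16 aaGgCcww=16 aaGgccWw=8 aaGgccww=8 aaggCCWw=4 aaggCCww=4 aaggCcWw=8 aaggCcww=8 aaggccWw=4 aaggccww=4
A_ gg C_ ww hits 12/256; gcd=4; 12÷4/256÷4 = 3/64

P(A_ gg C_ ww) = 3/64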